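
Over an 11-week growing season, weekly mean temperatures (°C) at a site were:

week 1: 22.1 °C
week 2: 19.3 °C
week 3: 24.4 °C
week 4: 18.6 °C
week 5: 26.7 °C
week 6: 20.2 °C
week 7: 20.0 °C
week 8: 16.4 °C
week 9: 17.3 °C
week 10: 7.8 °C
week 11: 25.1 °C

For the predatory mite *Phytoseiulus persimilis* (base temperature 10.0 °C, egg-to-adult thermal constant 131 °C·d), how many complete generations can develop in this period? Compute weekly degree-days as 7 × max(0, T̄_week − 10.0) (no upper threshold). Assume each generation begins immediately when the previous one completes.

Weekly DD (7 × max(0, T̄ − 10.0)): 84.7, 65.1, 100.8, 60.2, 116.9, 71.4, 70.0, 44.8, 51.1, 0.0, 105.7.
Season total = 770.7 DD.
Complete generations = ⌊770.7 / 131⌋ = 5.

5 generations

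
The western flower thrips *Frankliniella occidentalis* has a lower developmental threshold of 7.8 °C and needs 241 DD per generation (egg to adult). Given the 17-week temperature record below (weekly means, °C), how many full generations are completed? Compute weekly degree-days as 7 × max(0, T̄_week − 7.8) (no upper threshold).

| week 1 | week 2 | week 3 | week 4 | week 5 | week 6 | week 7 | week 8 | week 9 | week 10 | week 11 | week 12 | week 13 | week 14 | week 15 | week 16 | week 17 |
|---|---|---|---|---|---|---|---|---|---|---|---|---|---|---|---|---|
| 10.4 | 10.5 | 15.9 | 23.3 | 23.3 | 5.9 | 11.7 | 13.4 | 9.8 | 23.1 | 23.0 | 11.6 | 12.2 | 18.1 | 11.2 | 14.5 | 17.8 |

3 generations

Weekly DD (7 × max(0, T̄ − 7.8)): 18.2, 18.9, 56.7, 108.5, 108.5, 0.0, 27.3, 39.2, 14.0, 107.1, 106.4, 26.6, 30.8, 72.1, 23.8, 46.9, 70.0.
Season total = 875.0 DD.
Complete generations = ⌊875.0 / 241⌋ = 3.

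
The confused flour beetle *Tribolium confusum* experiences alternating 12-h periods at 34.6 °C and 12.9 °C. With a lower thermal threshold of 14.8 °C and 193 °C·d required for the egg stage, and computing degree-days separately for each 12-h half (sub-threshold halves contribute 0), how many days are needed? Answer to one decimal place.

19.5 days

Day half: max(0, 34.6 − 14.8) × 0.5 = 19.8 × 0.5 = 9.90 DD.
Night half: max(0, 12.9 − 14.8) × 0.5 = 0.0 × 0.5 = 0.00 DD.
Per 24 h: 9.90 DD/day.
Duration = 193 / 9.90 = 19.495 ≈ 19.5 days.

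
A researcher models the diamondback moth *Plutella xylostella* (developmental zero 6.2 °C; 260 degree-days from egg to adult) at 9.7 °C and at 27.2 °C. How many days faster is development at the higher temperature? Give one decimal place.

At 9.7 °C: 260 / (9.7 − 6.2) = 260 / 3.5 = 74.286 d.
At 27.2 °C: 260 / (27.2 − 6.2) = 260 / 21.0 = 12.381 d.
Difference = |74.286 − 12.381| = 61.905 ≈ 61.9 days.

61.9 days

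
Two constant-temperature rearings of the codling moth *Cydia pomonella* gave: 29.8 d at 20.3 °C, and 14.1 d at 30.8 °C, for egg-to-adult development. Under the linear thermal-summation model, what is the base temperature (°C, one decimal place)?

Under the model K = D·(T − T_b), so D₁·(T₁ − T_b) = D₂·(T₂ − T_b).
29.8·(20.3 − T_b) = 14.1·(30.8 − T_b)
T_b = (29.8·20.3 − 14.1·30.8) / (29.8 − 14.1) = 170.66 / 15.7 = 10.870 °C ≈ 10.9 °C.

10.9 °C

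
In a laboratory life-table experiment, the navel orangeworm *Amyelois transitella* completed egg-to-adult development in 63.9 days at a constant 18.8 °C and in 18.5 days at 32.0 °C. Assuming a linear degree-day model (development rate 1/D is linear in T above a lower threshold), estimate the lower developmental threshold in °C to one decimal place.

Linear rate model ⇒ the product D·(T − T_b) is constant across temperatures.
63.9·(18.8 − T_b) = 18.5·(32.0 − T_b)
T_b = (63.9·18.8 − 18.5·32.0) / (63.9 − 18.5) = 609.32 / 45.4 = 13.421 °C ≈ 13.4 °C.

13.4 °C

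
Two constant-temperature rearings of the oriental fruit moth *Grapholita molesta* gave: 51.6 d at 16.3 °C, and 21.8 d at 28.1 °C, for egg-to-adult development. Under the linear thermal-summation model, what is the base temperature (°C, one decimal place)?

7.7 °C

Linear rate model ⇒ the product D·(T − T_b) is constant across temperatures.
51.6·(16.3 − T_b) = 21.8·(28.1 − T_b)
T_b = (51.6·16.3 − 21.8·28.1) / (51.6 − 21.8) = 228.50 / 29.8 = 7.668 °C ≈ 7.7 °C.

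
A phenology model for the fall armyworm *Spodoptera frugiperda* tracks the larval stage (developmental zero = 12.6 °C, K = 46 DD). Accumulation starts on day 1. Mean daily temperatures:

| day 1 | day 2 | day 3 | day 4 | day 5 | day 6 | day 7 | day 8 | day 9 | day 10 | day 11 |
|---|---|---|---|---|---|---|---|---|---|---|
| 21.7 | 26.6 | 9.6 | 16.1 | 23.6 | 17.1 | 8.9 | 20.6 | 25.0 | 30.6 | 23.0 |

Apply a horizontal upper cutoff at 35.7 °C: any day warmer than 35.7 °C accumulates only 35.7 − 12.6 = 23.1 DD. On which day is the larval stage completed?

day 8

Daily DD above 12.6 °C (capped at 23.1): 9.1, 14.0, 0.0, 3.5, 11.0, 4.5, 0.0, 8.0, 12.4, 18.0, 10.4.
Cumulative: 9.1, 23.1, 23.1, 26.6, 37.6, 42.1, 42.1, 50.1, 62.5, 80.5, 90.9.
The total first reaches 46 DD on day 8.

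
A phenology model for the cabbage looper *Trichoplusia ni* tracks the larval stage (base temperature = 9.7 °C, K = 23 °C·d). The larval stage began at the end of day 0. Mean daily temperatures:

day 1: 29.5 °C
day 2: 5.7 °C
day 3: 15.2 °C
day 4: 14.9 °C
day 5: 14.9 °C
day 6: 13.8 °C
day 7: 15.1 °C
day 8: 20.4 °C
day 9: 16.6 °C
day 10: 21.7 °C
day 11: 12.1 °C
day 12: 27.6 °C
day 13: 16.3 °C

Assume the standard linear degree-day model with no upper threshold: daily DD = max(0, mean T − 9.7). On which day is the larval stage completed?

Daily DD above 9.7 °C: 19.8, 0.0, 5.5, 5.2, 5.2, 4.1, 5.4, 10.7, 6.9, 12.0, 2.4, 17.9, 6.6.
Cumulative: 19.8, 19.8, 25.3, 30.5, 35.7, 39.8, 45.2, 55.9, 62.8, 74.8, 77.2, 95.1, 101.7.
The total first reaches 23 DD on day 3.

day 3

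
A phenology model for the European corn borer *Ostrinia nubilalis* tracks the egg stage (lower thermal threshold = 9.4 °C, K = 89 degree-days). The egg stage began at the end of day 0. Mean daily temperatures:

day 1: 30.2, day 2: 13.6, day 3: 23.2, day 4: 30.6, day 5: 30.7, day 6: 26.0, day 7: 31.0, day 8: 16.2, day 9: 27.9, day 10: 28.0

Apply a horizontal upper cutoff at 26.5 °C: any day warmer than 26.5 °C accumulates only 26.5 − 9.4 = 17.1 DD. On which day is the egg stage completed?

Daily DD above 9.4 °C (capped at 17.1): 17.1, 4.2, 13.8, 17.1, 17.1, 16.6, 17.1, 6.8, 17.1, 17.1.
Cumulative: 17.1, 21.3, 35.1, 52.2, 69.3, 85.9, 103.0, 109.8, 126.9, 144.0.
The total first reaches 89 DD on day 7.

day 7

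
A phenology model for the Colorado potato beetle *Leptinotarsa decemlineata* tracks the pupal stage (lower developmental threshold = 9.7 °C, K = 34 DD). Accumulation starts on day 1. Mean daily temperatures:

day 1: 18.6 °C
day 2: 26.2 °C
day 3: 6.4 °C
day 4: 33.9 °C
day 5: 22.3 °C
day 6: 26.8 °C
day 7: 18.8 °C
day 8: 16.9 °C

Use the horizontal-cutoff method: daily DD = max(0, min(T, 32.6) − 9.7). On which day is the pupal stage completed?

Daily DD above 9.7 °C (capped at 22.9): 8.9, 16.5, 0.0, 22.9, 12.6, 17.1, 9.1, 7.2.
Cumulative: 8.9, 25.4, 25.4, 48.3, 60.9, 78.0, 87.1, 94.3.
The total first reaches 34 DD on day 4.

day 4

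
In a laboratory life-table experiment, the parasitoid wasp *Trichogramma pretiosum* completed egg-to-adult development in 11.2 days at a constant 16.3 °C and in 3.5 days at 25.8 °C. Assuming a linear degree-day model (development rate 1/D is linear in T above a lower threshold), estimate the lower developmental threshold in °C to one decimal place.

Equal thermal constants: D₁(T₁ − T_b) = D₂(T₂ − T_b).
11.2·(16.3 − T_b) = 3.5·(25.8 − T_b)
T_b = (11.2·16.3 − 3.5·25.8) / (11.2 − 3.5) = 92.26 / 7.7 = 11.982 °C ≈ 12.0 °C.

12.0 °C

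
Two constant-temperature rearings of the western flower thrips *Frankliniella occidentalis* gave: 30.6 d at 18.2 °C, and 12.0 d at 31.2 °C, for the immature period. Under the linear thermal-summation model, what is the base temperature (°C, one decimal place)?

9.8 °C

Linear rate model ⇒ the product D·(T − T_b) is constant across temperatures.
30.6·(18.2 − T_b) = 12.0·(31.2 − T_b)
T_b = (30.6·18.2 − 12.0·31.2) / (30.6 − 12.0) = 182.52 / 18.6 = 9.813 °C ≈ 9.8 °C.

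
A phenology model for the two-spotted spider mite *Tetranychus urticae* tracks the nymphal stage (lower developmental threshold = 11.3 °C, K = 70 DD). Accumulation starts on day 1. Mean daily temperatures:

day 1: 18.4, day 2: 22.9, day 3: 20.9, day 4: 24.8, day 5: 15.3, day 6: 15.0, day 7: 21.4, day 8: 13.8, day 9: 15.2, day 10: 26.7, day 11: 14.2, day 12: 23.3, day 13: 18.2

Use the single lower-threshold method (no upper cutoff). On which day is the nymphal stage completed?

day 10

Daily DD above 11.3 °C: 7.1, 11.6, 9.6, 13.5, 4.0, 3.7, 10.1, 2.5, 3.9, 15.4, 2.9, 12.0, 6.9.
Cumulative: 7.1, 18.7, 28.3, 41.8, 45.8, 49.5, 59.6, 62.1, 66.0, 81.4, 84.3, 96.3, 103.2.
The total first reaches 70 DD on day 10.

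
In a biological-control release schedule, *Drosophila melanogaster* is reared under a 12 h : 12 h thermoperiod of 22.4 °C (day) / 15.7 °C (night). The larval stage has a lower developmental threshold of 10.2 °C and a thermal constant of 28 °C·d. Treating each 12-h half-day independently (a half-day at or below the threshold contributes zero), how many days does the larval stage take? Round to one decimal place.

3.2 days

Day half: max(0, 22.4 − 10.2) × 0.5 = 12.2 × 0.5 = 6.10 DD.
Night half: max(0, 15.7 − 10.2) × 0.5 = 5.5 × 0.5 = 2.75 DD.
Per 24 h: 8.85 DD/day.
Duration = 28 / 8.85 = 3.164 ≈ 3.2 days.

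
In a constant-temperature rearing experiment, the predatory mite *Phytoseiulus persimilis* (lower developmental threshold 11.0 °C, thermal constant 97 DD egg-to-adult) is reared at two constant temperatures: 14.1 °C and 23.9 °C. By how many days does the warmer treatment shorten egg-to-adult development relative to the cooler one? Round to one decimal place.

23.8 days

At 14.1 °C: 97 / (14.1 − 11.0) = 97 / 3.1 = 31.290 d.
At 23.9 °C: 97 / (23.9 − 11.0) = 97 / 12.9 = 7.519 d.
Difference = |31.290 − 7.519| = 23.771 ≈ 23.8 days.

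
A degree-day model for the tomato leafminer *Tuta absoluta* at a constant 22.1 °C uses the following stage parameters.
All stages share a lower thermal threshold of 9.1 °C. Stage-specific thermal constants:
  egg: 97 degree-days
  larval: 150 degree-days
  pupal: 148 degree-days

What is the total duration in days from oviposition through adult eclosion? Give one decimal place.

Daily accumulation at 22.1 °C = 22.1 − 9.1 = 13.0 DD/day.
Total K = 97 + 150 + 148 = 395 DD.
Total duration = 395 / 13.0 = 30.385 ≈ 30.4 days.

30.4 days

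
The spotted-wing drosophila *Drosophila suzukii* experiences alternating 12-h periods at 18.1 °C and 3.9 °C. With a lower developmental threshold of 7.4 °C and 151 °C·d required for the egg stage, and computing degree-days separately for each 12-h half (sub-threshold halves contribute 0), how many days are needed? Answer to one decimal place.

28.2 days

Day half: max(0, 18.1 − 7.4) × 0.5 = 10.7 × 0.5 = 5.35 DD.
Night half: max(0, 3.9 − 7.4) × 0.5 = 0.0 × 0.5 = 0.00 DD.
Per 24 h: 5.35 DD/day.
Duration = 151 / 5.35 = 28.224 ≈ 28.2 days.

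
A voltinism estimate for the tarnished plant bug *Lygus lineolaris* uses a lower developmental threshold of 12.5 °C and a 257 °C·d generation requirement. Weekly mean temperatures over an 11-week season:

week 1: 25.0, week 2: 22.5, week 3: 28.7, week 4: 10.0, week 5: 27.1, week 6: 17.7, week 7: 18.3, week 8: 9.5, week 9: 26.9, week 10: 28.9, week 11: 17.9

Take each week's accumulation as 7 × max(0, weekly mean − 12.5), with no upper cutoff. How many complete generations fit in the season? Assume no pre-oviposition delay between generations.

Weekly DD (7 × max(0, T̄ − 12.5)): 87.5, 70.0, 113.4, 0.0, 102.2, 36.4, 40.6, 0.0, 100.8, 114.8, 37.8.
Season total = 703.5 DD.
Complete generations = ⌊703.5 / 257⌋ = 2.

2 generations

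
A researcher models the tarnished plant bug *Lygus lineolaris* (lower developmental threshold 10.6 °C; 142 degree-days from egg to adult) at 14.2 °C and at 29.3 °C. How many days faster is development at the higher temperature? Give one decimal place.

At 14.2 °C: 142 / (14.2 − 10.6) = 142 / 3.6 = 39.444 d.
At 29.3 °C: 142 / (29.3 − 10.6) = 142 / 18.7 = 7.594 d.
Difference = |39.444 − 7.594| = 31.851 ≈ 31.9 days.

31.9 days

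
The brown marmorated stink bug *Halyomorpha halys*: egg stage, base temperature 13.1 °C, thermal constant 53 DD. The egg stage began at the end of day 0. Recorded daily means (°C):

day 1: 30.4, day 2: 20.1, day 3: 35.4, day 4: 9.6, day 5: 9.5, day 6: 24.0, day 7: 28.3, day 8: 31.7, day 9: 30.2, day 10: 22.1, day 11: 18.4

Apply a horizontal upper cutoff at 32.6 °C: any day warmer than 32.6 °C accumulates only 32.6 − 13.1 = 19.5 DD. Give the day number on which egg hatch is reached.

Daily DD above 13.1 °C (capped at 19.5): 17.3, 7.0, 19.5, 0.0, 0.0, 10.9, 15.2, 18.6, 17.1, 9.0, 5.3.
Cumulative: 17.3, 24.3, 43.8, 43.8, 43.8, 54.7, 69.9, 88.5, 105.6, 114.6, 119.9.
The total first reaches 53 DD on day 6.

day 6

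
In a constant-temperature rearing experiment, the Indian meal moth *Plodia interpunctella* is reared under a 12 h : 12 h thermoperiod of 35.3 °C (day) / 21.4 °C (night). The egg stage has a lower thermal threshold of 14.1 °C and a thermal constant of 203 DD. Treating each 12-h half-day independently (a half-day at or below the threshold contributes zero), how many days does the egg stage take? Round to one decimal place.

14.2 days

Day half: max(0, 35.3 − 14.1) × 0.5 = 21.2 × 0.5 = 10.60 DD.
Night half: max(0, 21.4 − 14.1) × 0.5 = 7.3 × 0.5 = 3.65 DD.
Per 24 h: 14.25 DD/day.
Duration = 203 / 14.25 = 14.246 ≈ 14.2 days.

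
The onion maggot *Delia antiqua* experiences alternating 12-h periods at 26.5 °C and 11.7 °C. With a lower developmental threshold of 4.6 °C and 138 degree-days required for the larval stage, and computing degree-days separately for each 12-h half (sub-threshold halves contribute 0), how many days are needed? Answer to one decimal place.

9.5 days

Day half: max(0, 26.5 − 4.6) × 0.5 = 21.9 × 0.5 = 10.95 DD.
Night half: max(0, 11.7 − 4.6) × 0.5 = 7.1 × 0.5 = 3.55 DD.
Per 24 h: 14.50 DD/day.
Duration = 138 / 14.50 = 9.517 ≈ 9.5 days.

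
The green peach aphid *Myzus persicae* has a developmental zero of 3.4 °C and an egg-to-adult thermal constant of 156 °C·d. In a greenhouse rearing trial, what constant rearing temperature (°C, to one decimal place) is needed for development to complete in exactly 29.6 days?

8.7 °C

Required daily accumulation = 156 / 29.6 = 5.270 DD/day.
T = T_base + 5.270 = 3.4 + 5.270 = 8.670 ≈ 8.7 °C.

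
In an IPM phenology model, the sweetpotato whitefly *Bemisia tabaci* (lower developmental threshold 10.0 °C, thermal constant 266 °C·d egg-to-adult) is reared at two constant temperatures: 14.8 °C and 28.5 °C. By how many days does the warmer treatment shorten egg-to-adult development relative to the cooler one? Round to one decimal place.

At 14.8 °C: 266 / (14.8 − 10.0) = 266 / 4.8 = 55.417 d.
At 28.5 °C: 266 / (28.5 − 10.0) = 266 / 18.5 = 14.378 d.
Difference = |55.417 − 14.378| = 41.038 ≈ 41.0 days.

41.0 days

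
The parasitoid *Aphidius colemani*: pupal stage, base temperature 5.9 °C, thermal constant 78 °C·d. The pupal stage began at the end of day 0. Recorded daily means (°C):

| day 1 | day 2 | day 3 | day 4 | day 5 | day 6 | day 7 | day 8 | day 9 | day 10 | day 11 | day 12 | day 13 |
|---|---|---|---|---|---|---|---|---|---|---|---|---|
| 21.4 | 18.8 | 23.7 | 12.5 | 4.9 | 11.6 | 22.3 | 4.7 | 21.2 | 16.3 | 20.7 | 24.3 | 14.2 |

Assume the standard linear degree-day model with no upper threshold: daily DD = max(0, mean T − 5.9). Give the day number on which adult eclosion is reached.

Daily DD above 5.9 °C: 15.5, 12.9, 17.8, 6.6, 0.0, 5.7, 16.4, 0.0, 15.3, 10.4, 14.8, 18.4, 8.3.
Cumulative: 15.5, 28.4, 46.2, 52.8, 52.8, 58.5, 74.9, 74.9, 90.2, 100.6, 115.4, 133.8, 142.1.
The total first reaches 78 DD on day 9.

day 9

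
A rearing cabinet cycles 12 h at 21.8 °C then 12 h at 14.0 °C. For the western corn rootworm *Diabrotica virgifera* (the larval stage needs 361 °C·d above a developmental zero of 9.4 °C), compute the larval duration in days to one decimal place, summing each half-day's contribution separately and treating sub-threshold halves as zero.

42.5 days

Day half: max(0, 21.8 − 9.4) × 0.5 = 12.4 × 0.5 = 6.20 DD.
Night half: max(0, 14.0 − 9.4) × 0.5 = 4.6 × 0.5 = 2.30 DD.
Per 24 h: 8.50 DD/day.
Duration = 361 / 8.50 = 42.471 ≈ 42.5 days.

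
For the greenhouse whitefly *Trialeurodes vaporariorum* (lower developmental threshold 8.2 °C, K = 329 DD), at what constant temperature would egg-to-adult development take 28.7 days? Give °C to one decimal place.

Required daily accumulation = 329 / 28.7 = 11.463 DD/day.
T = T_base + 11.463 = 8.2 + 11.463 = 19.663 ≈ 19.7 °C.

19.7 °C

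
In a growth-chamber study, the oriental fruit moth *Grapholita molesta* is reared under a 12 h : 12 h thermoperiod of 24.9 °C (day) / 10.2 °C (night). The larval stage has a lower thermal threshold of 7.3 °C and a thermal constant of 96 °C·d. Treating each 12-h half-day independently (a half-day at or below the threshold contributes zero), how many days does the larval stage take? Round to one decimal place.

9.4 days

Day half: max(0, 24.9 − 7.3) × 0.5 = 17.6 × 0.5 = 8.80 DD.
Night half: max(0, 10.2 − 7.3) × 0.5 = 2.9 × 0.5 = 1.45 DD.
Per 24 h: 10.25 DD/day.
Duration = 96 / 10.25 = 9.366 ≈ 9.4 days.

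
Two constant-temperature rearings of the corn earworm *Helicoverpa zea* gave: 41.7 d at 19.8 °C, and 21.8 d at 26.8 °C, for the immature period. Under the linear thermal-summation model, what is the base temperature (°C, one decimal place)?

12.1 °C

Linear rate model ⇒ the product D·(T − T_b) is constant across temperatures.
41.7·(19.8 − T_b) = 21.8·(26.8 − T_b)
T_b = (41.7·19.8 − 21.8·26.8) / (41.7 − 21.8) = 241.42 / 19.9 = 12.132 °C ≈ 12.1 °C.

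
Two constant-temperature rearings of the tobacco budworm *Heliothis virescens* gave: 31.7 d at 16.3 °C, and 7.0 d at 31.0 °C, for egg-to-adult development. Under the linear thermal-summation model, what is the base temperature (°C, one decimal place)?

Under the model K = D·(T − T_b), so D₁·(T₁ − T_b) = D₂·(T₂ − T_b).
31.7·(16.3 − T_b) = 7.0·(31.0 − T_b)
T_b = (31.7·16.3 − 7.0·31.0) / (31.7 − 7.0) = 299.71 / 24.7 = 12.134 °C ≈ 12.1 °C.

12.1 °C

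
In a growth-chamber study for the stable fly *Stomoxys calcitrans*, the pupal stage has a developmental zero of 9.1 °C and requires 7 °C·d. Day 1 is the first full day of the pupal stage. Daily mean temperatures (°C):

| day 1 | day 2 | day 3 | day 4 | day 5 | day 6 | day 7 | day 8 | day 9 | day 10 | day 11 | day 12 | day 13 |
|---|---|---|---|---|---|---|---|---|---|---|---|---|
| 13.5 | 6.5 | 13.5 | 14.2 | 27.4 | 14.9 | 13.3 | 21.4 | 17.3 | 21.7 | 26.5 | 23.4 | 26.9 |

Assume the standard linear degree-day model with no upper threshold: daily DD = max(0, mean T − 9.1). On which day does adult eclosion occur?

day 3

Daily DD above 9.1 °C: 4.4, 0.0, 4.4, 5.1, 18.3, 5.8, 4.2, 12.3, 8.2, 12.6, 17.4, 14.3, 17.8.
Cumulative: 4.4, 4.4, 8.8, 13.9, 32.2, 38.0, 42.2, 54.5, 62.7, 75.3, 92.7, 107.0, 124.8.
The total first reaches 7 DD on day 3.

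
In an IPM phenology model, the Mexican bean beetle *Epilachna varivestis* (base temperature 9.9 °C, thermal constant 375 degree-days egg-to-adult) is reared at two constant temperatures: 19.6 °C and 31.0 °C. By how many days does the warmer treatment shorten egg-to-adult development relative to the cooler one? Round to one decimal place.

At 19.6 °C: 375 / (19.6 − 9.9) = 375 / 9.7 = 38.660 d.
At 31.0 °C: 375 / (31.0 − 9.9) = 375 / 21.1 = 17.773 d.
Difference = |38.660 − 17.773| = 20.887 ≈ 20.9 days.

20.9 days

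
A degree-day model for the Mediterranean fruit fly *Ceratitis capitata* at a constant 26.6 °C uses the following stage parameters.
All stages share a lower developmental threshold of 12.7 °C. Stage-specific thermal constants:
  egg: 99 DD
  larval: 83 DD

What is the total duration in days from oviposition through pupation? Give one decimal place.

13.1 days

Daily accumulation at 26.6 °C = 26.6 − 12.7 = 13.9 DD/day.
Total K = 99 + 83 = 182 DD.
Total duration = 182 / 13.9 = 13.094 ≈ 13.1 days.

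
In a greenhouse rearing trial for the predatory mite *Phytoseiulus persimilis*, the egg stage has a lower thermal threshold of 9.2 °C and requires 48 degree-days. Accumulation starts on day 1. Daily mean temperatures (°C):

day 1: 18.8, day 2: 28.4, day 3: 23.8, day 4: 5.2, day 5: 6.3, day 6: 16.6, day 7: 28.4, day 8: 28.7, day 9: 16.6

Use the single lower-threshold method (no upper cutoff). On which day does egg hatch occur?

Daily DD above 9.2 °C: 9.6, 19.2, 14.6, 0.0, 0.0, 7.4, 19.2, 19.5, 7.4.
Cumulative: 9.6, 28.8, 43.4, 43.4, 43.4, 50.8, 70.0, 89.5, 96.9.
The total first reaches 48 DD on day 6.

day 6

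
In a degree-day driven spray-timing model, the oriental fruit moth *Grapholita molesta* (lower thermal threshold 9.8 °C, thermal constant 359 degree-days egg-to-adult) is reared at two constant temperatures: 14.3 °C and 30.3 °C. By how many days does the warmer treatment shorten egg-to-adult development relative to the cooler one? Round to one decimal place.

62.3 days

At 14.3 °C: 359 / (14.3 − 9.8) = 359 / 4.5 = 79.778 d.
At 30.3 °C: 359 / (30.3 − 9.8) = 359 / 20.5 = 17.512 d.
Difference = |79.778 − 17.512| = 62.266 ≈ 62.3 days.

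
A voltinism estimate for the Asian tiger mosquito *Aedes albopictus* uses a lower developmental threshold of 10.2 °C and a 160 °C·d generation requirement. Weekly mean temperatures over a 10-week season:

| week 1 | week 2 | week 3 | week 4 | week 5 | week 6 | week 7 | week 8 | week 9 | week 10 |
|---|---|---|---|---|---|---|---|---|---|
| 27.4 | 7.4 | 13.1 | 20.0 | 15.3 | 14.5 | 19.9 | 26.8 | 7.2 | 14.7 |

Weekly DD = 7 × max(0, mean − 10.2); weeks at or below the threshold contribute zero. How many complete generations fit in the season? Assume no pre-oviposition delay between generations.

Weekly DD (7 × max(0, T̄ − 10.2)): 120.4, 0.0, 20.3, 68.6, 35.7, 30.1, 67.9, 116.2, 0.0, 31.5.
Season total = 490.7 DD.
Complete generations = ⌊490.7 / 160⌋ = 3.

3 generations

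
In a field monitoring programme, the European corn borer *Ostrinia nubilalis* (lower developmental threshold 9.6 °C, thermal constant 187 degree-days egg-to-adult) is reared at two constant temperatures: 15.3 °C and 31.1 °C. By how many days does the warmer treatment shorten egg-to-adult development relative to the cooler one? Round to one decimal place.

24.1 days

At 15.3 °C: 187 / (15.3 − 9.6) = 187 / 5.7 = 32.807 d.
At 31.1 °C: 187 / (31.1 − 9.6) = 187 / 21.5 = 8.698 d.
Difference = |32.807 − 8.698| = 24.109 ≈ 24.1 days.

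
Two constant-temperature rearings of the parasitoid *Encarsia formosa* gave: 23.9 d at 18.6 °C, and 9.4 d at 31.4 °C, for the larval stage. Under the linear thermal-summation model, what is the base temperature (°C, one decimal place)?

10.3 °C

Under the model K = D·(T − T_b), so D₁·(T₁ − T_b) = D₂·(T₂ − T_b).
23.9·(18.6 − T_b) = 9.4·(31.4 − T_b)
T_b = (23.9·18.6 − 9.4·31.4) / (23.9 − 9.4) = 149.38 / 14.5 = 10.302 °C ≈ 10.3 °C.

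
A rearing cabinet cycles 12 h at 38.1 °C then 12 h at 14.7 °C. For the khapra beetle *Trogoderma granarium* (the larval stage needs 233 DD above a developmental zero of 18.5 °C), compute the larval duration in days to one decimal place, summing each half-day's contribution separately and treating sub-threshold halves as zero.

23.8 days

Day half: max(0, 38.1 − 18.5) × 0.5 = 19.6 × 0.5 = 9.80 DD.
Night half: max(0, 14.7 − 18.5) × 0.5 = 0.0 × 0.5 = 0.00 DD.
Per 24 h: 9.80 DD/day.
Duration = 233 / 9.80 = 23.776 ≈ 23.8 days.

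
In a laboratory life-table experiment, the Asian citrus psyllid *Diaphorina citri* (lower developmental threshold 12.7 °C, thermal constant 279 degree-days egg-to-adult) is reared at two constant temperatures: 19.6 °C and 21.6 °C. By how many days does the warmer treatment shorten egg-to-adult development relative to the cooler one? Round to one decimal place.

9.1 days

At 19.6 °C: 279 / (19.6 − 12.7) = 279 / 6.9 = 40.435 d.
At 21.6 °C: 279 / (21.6 − 12.7) = 279 / 8.9 = 31.348 d.
Difference = |40.435 − 31.348| = 9.086 ≈ 9.1 days.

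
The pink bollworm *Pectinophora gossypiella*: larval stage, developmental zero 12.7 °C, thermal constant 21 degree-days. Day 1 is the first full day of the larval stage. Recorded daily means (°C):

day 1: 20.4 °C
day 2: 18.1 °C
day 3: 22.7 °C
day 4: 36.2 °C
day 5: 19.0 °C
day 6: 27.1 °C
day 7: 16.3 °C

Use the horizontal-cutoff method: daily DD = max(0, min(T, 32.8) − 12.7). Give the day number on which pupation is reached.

Daily DD above 12.7 °C (capped at 20.1): 7.7, 5.4, 10.0, 20.1, 6.3, 14.4, 3.6.
Cumulative: 7.7, 13.1, 23.1, 43.2, 49.5, 63.9, 67.5.
The total first reaches 21 DD on day 3.

day 3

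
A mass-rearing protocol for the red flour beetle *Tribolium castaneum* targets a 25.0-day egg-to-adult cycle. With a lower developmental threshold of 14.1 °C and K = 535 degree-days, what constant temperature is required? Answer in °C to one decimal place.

35.5 °C

Required daily accumulation = 535 / 25.0 = 21.400 DD/day.
T = T_base + 21.400 = 14.1 + 21.400 = 35.500 ≈ 35.5 °C.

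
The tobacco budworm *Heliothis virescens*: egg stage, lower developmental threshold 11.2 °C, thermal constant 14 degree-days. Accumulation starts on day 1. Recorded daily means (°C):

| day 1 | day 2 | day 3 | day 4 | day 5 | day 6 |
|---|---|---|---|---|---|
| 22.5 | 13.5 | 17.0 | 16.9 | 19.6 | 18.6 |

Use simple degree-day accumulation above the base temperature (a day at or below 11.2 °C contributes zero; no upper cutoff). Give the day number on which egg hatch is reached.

day 3

Daily DD above 11.2 °C: 11.3, 2.3, 5.8, 5.7, 8.4, 7.4.
Cumulative: 11.3, 13.6, 19.4, 25.1, 33.5, 40.9.
The total first reaches 14 DD on day 3.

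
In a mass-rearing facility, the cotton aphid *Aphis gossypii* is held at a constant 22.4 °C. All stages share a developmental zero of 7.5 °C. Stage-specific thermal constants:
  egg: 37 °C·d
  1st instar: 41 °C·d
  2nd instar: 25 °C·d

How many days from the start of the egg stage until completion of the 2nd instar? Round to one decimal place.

Daily accumulation at 22.4 °C = 22.4 − 7.5 = 14.9 DD/day.
Total K = 37 + 41 + 25 = 103 DD.
Total duration = 103 / 14.9 = 6.913 ≈ 6.9 days.

6.9 days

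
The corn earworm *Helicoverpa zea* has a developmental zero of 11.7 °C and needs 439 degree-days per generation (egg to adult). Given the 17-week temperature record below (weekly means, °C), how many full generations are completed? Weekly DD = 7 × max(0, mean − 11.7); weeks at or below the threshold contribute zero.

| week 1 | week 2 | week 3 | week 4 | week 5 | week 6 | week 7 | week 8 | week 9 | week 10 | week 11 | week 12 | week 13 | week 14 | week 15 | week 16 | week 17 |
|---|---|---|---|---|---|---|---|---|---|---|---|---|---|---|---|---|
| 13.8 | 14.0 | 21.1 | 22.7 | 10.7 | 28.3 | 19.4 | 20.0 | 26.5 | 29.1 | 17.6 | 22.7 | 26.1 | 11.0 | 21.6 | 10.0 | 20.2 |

2 generations

Weekly DD (7 × max(0, T̄ − 11.7)): 14.7, 16.1, 65.8, 77.0, 0.0, 116.2, 53.9, 58.1, 103.6, 121.8, 41.3, 77.0, 100.8, 0.0, 69.3, 0.0, 59.5.
Season total = 975.1 DD.
Complete generations = ⌊975.1 / 439⌋ = 2.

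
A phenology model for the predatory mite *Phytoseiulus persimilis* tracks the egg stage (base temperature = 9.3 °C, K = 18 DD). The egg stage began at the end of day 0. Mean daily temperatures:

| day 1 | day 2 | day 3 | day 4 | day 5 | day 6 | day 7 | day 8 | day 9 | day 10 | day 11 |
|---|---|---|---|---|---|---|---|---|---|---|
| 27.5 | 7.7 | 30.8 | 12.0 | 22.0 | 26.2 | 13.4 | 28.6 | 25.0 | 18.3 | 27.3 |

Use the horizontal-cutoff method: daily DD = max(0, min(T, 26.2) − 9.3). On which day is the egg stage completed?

Daily DD above 9.3 °C (capped at 16.9): 16.9, 0.0, 16.9, 2.7, 12.7, 16.9, 4.1, 16.9, 15.7, 9.0, 16.9.
Cumulative: 16.9, 16.9, 33.8, 36.5, 49.2, 66.1, 70.2, 87.1, 102.8, 111.8, 128.7.
The total first reaches 18 DD on day 3.

day 3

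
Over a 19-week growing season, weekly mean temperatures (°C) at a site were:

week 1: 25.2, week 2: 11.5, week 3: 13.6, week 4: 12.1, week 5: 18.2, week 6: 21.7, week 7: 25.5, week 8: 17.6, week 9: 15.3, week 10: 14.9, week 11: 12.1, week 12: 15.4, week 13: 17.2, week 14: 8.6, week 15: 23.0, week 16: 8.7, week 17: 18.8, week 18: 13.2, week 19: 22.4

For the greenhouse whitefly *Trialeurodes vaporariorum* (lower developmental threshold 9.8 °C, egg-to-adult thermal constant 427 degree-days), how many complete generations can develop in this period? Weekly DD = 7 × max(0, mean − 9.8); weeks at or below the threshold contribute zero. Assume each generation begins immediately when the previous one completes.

2 generations

Weekly DD (7 × max(0, T̄ − 9.8)): 107.8, 11.9, 26.6, 16.1, 58.8, 83.3, 109.9, 54.6, 38.5, 35.7, 16.1, 39.2, 51.8, 0.0, 92.4, 0.0, 63.0, 23.8, 88.2.
Season total = 917.7 DD.
Complete generations = ⌊917.7 / 427⌋ = 2.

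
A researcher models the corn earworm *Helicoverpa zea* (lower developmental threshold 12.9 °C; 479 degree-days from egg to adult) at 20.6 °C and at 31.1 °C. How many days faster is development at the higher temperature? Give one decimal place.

35.9 days

At 20.6 °C: 479 / (20.6 − 12.9) = 479 / 7.7 = 62.208 d.
At 31.1 °C: 479 / (31.1 − 12.9) = 479 / 18.2 = 26.319 d.
Difference = |62.208 − 26.319| = 35.889 ≈ 35.9 days.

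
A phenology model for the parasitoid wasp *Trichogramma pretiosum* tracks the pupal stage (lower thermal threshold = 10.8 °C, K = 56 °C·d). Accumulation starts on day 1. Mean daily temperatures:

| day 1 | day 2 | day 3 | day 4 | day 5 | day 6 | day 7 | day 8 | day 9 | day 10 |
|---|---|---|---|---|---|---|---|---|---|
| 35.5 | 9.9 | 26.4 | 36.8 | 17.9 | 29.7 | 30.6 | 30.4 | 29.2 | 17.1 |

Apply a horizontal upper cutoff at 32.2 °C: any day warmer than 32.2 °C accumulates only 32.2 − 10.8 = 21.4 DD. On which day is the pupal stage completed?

Daily DD above 10.8 °C (capped at 21.4): 21.4, 0.0, 15.6, 21.4, 7.1, 18.9, 19.8, 19.6, 18.4, 6.3.
Cumulative: 21.4, 21.4, 37.0, 58.4, 65.5, 84.4, 104.2, 123.8, 142.2, 148.5.
The total first reaches 56 DD on day 4.

day 4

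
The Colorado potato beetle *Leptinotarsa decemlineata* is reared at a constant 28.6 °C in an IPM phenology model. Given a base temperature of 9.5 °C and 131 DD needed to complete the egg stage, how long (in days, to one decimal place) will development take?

Daily accumulation = 28.6 − 9.5 = 19.1 DD/day.
Duration = 131 / 19.1 = 6.859 ≈ 6.9 days.

6.9 days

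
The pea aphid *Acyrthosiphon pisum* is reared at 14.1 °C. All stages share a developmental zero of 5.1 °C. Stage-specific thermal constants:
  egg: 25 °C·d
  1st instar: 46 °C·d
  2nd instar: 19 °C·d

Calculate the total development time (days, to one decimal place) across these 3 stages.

10.0 days

Daily accumulation at 14.1 °C = 14.1 − 5.1 = 9.0 DD/day.
Total K = 25 + 46 + 19 = 90 DD.
Total duration = 90 / 9.0 = 10.000 ≈ 10.0 days.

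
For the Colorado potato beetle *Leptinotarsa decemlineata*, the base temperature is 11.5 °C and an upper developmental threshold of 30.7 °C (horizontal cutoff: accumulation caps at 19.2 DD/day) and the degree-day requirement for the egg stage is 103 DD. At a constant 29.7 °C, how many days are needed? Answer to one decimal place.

Daily accumulation = 29.7 − 11.5 = 18.2 DD/day.
Duration = 103 / 18.2 = 5.659 ≈ 5.7 days.

5.7 days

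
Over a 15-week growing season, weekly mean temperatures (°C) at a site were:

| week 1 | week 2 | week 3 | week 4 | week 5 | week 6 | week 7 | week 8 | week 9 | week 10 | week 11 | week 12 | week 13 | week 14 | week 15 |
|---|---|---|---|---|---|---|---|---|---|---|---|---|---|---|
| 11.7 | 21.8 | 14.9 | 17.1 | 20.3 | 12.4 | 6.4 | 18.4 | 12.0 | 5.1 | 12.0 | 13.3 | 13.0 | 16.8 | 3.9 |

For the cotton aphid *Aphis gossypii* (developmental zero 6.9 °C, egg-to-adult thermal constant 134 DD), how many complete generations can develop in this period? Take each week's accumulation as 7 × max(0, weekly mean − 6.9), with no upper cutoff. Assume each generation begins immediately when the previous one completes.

Weekly DD (7 × max(0, T̄ − 6.9)): 33.6, 104.3, 56.0, 71.4, 93.8, 38.5, 0.0, 80.5, 35.7, 0.0, 35.7, 44.8, 42.7, 69.3, 0.0.
Season total = 706.3 DD.
Complete generations = ⌊706.3 / 134⌋ = 5.

5 generations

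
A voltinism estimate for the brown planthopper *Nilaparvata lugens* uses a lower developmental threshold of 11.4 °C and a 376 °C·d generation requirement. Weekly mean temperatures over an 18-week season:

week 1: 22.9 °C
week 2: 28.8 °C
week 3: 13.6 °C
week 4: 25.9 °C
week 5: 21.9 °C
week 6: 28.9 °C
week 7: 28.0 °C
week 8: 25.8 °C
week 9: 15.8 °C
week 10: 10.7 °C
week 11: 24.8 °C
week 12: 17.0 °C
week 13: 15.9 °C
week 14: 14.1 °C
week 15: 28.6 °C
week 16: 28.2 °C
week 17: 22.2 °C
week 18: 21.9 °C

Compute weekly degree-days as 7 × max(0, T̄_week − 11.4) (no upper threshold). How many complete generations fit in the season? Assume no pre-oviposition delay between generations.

Weekly DD (7 × max(0, T̄ − 11.4)): 80.5, 121.8, 15.4, 101.5, 73.5, 122.5, 116.2, 100.8, 30.8, 0.0, 93.8, 39.2, 31.5, 18.9, 120.4, 117.6, 75.6, 73.5.
Season total = 1333.5 DD.
Complete generations = ⌊1333.5 / 376⌋ = 3.

3 generations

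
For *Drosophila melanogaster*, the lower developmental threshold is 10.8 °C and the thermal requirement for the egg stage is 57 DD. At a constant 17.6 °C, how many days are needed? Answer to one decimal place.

Daily accumulation = 17.6 − 10.8 = 6.8 DD/day.
Duration = 57 / 6.8 = 8.382 ≈ 8.4 days.

8.4 days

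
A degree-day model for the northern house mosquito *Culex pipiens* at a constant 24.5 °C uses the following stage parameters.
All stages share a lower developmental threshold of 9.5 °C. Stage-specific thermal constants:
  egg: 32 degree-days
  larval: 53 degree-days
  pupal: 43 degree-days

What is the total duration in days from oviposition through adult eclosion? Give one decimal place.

8.5 days

Daily accumulation at 24.5 °C = 24.5 − 9.5 = 15.0 DD/day.
Total K = 32 + 53 + 43 = 128 DD.
Total duration = 128 / 15.0 = 8.533 ≈ 8.5 days.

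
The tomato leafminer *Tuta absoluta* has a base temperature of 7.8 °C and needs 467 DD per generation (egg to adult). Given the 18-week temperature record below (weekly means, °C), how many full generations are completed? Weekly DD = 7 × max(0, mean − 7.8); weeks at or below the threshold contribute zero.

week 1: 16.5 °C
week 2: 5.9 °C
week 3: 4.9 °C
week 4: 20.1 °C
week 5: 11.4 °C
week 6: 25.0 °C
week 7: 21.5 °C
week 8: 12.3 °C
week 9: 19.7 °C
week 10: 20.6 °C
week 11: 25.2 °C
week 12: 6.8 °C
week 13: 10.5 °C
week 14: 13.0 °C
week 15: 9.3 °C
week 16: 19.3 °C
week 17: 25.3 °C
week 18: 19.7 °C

2 generations

Weekly DD (7 × max(0, T̄ − 7.8)): 60.9, 0.0, 0.0, 86.1, 25.2, 120.4, 95.9, 31.5, 83.3, 89.6, 121.8, 0.0, 18.9, 36.4, 10.5, 80.5, 122.5, 83.3.
Season total = 1066.8 DD.
Complete generations = ⌊1066.8 / 467⌋ = 2.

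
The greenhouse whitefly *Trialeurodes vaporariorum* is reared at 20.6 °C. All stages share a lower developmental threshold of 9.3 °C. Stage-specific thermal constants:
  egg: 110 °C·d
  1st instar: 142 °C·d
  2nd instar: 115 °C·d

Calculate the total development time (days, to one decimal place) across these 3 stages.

Daily accumulation at 20.6 °C = 20.6 − 9.3 = 11.3 DD/day.
Total K = 110 + 142 + 115 = 367 DD.
Total duration = 367 / 11.3 = 32.478 ≈ 32.5 days.

32.5 days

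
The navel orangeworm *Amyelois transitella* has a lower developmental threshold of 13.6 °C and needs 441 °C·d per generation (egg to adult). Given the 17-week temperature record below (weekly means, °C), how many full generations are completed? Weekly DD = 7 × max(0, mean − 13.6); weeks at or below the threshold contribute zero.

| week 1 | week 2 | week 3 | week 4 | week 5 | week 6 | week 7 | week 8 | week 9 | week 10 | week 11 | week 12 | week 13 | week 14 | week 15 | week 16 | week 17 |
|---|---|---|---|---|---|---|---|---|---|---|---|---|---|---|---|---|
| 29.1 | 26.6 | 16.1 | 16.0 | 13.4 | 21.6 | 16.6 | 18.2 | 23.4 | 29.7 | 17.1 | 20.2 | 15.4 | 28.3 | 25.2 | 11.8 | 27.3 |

2 generations

Weekly DD (7 × max(0, T̄ − 13.6)): 108.5, 91.0, 17.5, 16.8, 0.0, 56.0, 21.0, 32.2, 68.6, 112.7, 24.5, 46.2, 12.6, 102.9, 81.2, 0.0, 95.9.
Season total = 887.6 DD.
Complete generations = ⌊887.6 / 441⌋ = 2.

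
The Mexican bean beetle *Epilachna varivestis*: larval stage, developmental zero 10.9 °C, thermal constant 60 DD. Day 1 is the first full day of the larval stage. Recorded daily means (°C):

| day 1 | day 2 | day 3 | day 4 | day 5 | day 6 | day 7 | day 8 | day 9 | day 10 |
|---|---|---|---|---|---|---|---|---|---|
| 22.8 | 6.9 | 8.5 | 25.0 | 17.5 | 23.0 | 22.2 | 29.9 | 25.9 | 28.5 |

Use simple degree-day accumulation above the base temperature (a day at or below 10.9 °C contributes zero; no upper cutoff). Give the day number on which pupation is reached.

Daily DD above 10.9 °C: 11.9, 0.0, 0.0, 14.1, 6.6, 12.1, 11.3, 19.0, 15.0, 17.6.
Cumulative: 11.9, 11.9, 11.9, 26.0, 32.6, 44.7, 56.0, 75.0, 90.0, 107.6.
The total first reaches 60 DD on day 8.

day 8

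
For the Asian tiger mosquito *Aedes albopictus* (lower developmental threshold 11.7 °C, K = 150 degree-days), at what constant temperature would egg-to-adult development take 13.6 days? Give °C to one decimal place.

22.7 °C

Required daily accumulation = 150 / 13.6 = 11.029 DD/day.
T = T_base + 11.029 = 11.7 + 11.029 = 22.729 ≈ 22.7 °C.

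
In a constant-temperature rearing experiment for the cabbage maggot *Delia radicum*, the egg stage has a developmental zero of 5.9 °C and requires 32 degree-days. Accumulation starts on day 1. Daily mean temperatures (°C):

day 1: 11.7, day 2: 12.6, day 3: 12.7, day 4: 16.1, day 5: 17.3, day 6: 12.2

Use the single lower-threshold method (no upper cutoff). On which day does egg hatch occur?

Daily DD above 5.9 °C: 5.8, 6.7, 6.8, 10.2, 11.4, 6.3.
Cumulative: 5.8, 12.5, 19.3, 29.5, 40.9, 47.2.
The total first reaches 32 DD on day 5.

day 5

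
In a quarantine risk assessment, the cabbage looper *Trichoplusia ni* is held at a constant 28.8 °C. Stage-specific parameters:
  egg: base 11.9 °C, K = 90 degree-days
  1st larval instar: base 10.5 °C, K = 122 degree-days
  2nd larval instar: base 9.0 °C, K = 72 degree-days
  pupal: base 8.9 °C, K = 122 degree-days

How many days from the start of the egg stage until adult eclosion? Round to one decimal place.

21.8 days

egg: 90 / (28.8 − 11.9) = 90 / 16.9 = 5.325 d.
1st larval instar: 122 / (28.8 − 10.5) = 122 / 18.3 = 6.667 d.
2nd larval instar: 72 / (28.8 − 9.0) = 72 / 19.8 = 3.636 d.
pupal: 122 / (28.8 − 8.9) = 122 / 19.9 = 6.131 d.
Sum = 21.759 ≈ 21.8 days.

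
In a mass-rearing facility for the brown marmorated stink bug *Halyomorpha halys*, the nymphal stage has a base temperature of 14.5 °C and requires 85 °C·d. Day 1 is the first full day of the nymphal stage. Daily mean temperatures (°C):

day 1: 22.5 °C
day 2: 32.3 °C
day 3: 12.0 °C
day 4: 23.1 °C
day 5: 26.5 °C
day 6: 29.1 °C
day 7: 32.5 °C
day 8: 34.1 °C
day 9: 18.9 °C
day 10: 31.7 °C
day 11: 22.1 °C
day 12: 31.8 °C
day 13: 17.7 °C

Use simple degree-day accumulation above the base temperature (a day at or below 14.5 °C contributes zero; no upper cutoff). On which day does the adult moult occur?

Daily DD above 14.5 °C: 8.0, 17.8, 0.0, 8.6, 12.0, 14.6, 18.0, 19.6, 4.4, 17.2, 7.6, 17.3, 3.2.
Cumulative: 8.0, 25.8, 25.8, 34.4, 46.4, 61.0, 79.0, 98.6, 103.0, 120.2, 127.8, 145.1, 148.3.
The total first reaches 85 DD on day 8.

day 8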